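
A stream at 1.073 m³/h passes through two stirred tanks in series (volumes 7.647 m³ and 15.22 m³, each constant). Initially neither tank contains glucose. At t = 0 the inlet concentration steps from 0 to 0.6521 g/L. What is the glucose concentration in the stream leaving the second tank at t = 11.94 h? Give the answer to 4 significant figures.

Species balance on tank i: dCᵢ/dt = (Cᵢ₋₁ − Cᵢ)/τᵢ with τᵢ = Vᵢ/Q.
τ₁ = 7.647/1.073 = 7.12675 h; τ₂ = 15.22/1.073 = 14.1845 h.
Solving the cascade with C₁(0)=C₂(0)=0 gives C₂(t) = C_in[1 − (τ₁ e^(−t/τ₁) − τ₂ e^(−t/τ₂))/(τ₁ − τ₂)].
At t = 11.94: e^(−t/τ₁) = 0.187237, e^(−t/τ₂) = 0.430950.
C₂ = 0.6521·[1 − (7.12675·0.187237 − 14.1845·0.430950)/(-7.05778)] = 0.6521·0.322955 = 0.210599 g/L.

0.2106 g/L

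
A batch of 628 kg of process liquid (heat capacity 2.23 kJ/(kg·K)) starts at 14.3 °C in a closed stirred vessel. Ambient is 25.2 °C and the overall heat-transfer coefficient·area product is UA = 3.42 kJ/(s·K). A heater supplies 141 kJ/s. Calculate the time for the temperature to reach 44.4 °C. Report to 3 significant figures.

Unsteady energy balance on the tank contents: M c_p dT/dt = −UA(T − T_amb) + Q̇.
τ = M c_p/UA = 409.49 s; T_ss = T_amb + Q̇/UA = 25.2 + 141/3.42 = 66.428 °C.
T(t) = T_ss + (T₀ − T_ss)e^(−t/τ); set T = 44.4:
t = −τ ln[(T − T_ss)/(T₀ − T_ss)] = −409.49 · ln(0.42258) = 352.72 s.

353 s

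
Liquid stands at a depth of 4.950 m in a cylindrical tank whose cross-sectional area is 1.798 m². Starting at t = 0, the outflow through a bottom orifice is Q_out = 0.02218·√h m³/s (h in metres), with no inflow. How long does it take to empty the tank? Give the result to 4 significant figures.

360.7 s

A dh/dt = −Q_out = −0.02218 √h.
Separate and integrate: 2(√h − √h₀) = −(0.02218/A) t.
Tank is empty when √h = 0: t_empty = 2A√h₀/0.02218.
t_empty = 2·1.798·√4.950/0.02218 = 3.59600·2.22486/0.02218 = 360.712 s.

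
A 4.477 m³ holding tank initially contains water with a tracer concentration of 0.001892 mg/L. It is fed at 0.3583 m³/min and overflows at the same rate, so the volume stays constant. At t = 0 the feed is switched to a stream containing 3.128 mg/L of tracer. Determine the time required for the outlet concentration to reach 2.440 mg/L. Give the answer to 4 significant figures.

Mass balance on the solute (V constant): V dC/dt = Q(C_in − C), so τ = V/Q = 12.4951 min.
C(t) = C_in + (C₀ − C_in) e^(−t/τ). Set C = 2.440 and solve for t:
e^(−t/τ) = (C − C_in)/(C₀ − C_in) = (2.440 − 3.128)/(0.001892 − 3.128) = 0.220082
t = −τ ln(…) = 12.4951 × 1.51376 = 18.9145 min.

18.91 min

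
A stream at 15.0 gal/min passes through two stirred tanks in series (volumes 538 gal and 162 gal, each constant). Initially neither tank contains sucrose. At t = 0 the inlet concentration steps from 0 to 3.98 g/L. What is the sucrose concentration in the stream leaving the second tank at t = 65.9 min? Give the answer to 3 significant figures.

Time constants: τᵢ = Vᵢ/Q for each well-mixed tank.
τ₁ = 538/15.0 = 35.867 min; τ₂ = 162/15.0 = 10.800 min.
Tank 1: C₁ = C_in(1 − e^(−t/τ₁)). Tank 2 (τ₁ ≠ τ₂): C₂ = C_in[1 − (τ₁ e^(−t/τ₁) − τ₂ e^(−t/τ₂))/(τ₁ − τ₂)].
At t = 65.9: e^(−t/τ₁) = 0.15924, e^(−t/τ₂) = 0.0022387.
C₂ = 3.98·[1 − (35.867·0.15924 − 10.800·0.0022387)/(25.067)] = 3.98·0.77312 = 3.0770 g/L.

3.08 g/L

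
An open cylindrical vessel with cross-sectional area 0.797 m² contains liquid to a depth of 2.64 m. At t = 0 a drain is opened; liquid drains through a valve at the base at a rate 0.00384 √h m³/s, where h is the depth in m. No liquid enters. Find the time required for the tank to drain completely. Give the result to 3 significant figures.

674 s

With no inflow, A dh/dt = −0.00384 √h.
Separate and integrate: 2(√h − √h₀) = −(0.00384/A) t.
Tank is empty when √h = 0: t_empty = 2A√h₀/0.00384.
t_empty = 2·0.797·√2.64/0.00384 = 1.5940·1.6248/0.00384 = 674.46 s.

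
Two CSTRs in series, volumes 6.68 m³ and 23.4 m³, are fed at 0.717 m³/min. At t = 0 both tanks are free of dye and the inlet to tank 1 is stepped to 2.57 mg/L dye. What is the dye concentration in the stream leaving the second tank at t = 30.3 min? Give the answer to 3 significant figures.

Species balance on tank i: dCᵢ/dt = (Cᵢ₋₁ − Cᵢ)/τᵢ with τᵢ = Vᵢ/Q.
τ₁ = 6.68/0.717 = 9.3166 min; τ₂ = 23.4/0.717 = 32.636 min.
Tank 1: C₁ = C_in(1 − e^(−t/τ₁)). Tank 2 (τ₁ ≠ τ₂): C₂ = C_in[1 − (τ₁ e^(−t/τ₁) − τ₂ e^(−t/τ₂))/(τ₁ − τ₂)].
At t = 30.3: e^(−t/τ₁) = 0.038687, e^(−t/τ₂) = 0.39518.
C₂ = 2.57·[1 − (9.3166·0.038687 − 32.636·0.39518)/(-23.319)] = 2.57·0.46240 = 1.1884 mg/L.

1.19 mg/L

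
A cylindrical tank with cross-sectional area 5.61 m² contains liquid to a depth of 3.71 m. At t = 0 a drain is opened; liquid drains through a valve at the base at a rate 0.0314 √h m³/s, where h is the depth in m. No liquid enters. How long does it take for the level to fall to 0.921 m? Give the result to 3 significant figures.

345 s

A dh/dt = −Q_out = −0.0314 √h.
This is separable: 2 d(√h)/dt = −0.0314/A, so √h = √h₀ − (0.0314/(2A)) t.
t = 2A(√h₀ − √h)/0.0314 = 2·5.61·(√3.71 − √0.921)/0.0314
  = 11.220 × (1.9261 − 0.95969) / 0.0314 = 345.34 s.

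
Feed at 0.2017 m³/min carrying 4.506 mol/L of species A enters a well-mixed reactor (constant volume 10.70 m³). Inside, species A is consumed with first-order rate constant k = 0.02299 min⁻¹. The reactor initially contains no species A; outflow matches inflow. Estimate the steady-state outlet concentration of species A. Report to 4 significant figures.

2.030 mol/L

Species balance: V dC/dt = Q C_in − Q C − k V C.
At steady state: 0 = Q C_in − (Q + kV) C_ss, so C_ss = Q C_in/(Q + kV).
C_ss = 0.2017·4.506/(0.2017 + 0.02299·10.70) = 0.908860/0.447693 = 2.03010 mol/L.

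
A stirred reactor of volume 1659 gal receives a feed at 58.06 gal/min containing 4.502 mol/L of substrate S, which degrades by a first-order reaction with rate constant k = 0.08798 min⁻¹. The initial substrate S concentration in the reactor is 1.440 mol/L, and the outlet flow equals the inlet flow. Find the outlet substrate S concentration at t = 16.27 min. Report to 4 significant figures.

1.303 mol/L

V dC/dt = Q(C_in − C) − k V C.
dC/dt = (Q/V) C_in − (Q/V + k) C; effective rate a = Q/V + k = 0.0349970 + 0.08798 = 0.122977 min⁻¹.
C_ss = Q C_in/(Q + kV) = 1.28119 mol/L; C(t) = C_ss + (C₀ − C_ss) e^(−a t).
C(16.27) = 1.28119 + (0.158814)·e^(−0.122977·16.27) = 1.28119 + (0.158814)·0.135222 = 1.30266 mol/L.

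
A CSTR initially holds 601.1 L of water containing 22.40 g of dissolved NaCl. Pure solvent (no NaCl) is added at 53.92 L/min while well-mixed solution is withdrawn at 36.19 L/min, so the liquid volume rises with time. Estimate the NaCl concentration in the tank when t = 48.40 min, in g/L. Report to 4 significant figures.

Total volume: dV/dt = Q_in − Q_out = 17.7300 L/min, so V(t) = 601.1 + 17.7300 t and V(48.40) = 1459.23 L.
Solute balance: dm/dt = 0 − Q_out C = −Q_out m/V(t).
Separate: dm/m = −Q_out dt/V(t) ⇒ ln(m/m₀) = −(Q_out/(Q_in−Q_out)) ln(V/V₀).
m = m₀ (V₀/V)^(Q_out/(Q_in−Q_out)) = 22.40 × (601.1/1459.23)^(2.04117) = 3.66466 g.
C = m/V = 3.66466/1459.23 = 0.00251136 g/L.

0.002511 g/L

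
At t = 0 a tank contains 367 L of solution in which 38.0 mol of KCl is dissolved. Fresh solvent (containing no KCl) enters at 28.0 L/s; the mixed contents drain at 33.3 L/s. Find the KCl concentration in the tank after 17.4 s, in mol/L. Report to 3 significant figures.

0.0224 mol/L

Let m(t) be the amount of KCl. Volume: V(t) = V₀ + (Q_in − Q_out) t = 367 − 5.3000 t; V(17.4) = 274.78 L.
Solute balance: dm/dt = 0 − Q_out C = −Q_out m/V(t).
Separate: dm/m = −Q_out dt/V(t) ⇒ ln(m/m₀) = −(Q_out/(Q_in−Q_out)) ln(V/V₀).
m = m₀ (V₀/V)^(Q_out/(Q_in−Q_out)) = 38.0 × (367/274.78)^(-6.2830) = 6.1678 mol.
C = m/V = 6.1678/274.78 = 0.022446 mol/L.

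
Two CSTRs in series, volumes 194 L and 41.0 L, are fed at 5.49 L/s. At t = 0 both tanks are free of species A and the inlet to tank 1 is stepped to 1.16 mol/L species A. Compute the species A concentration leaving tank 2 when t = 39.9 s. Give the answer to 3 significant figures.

0.686 mol/L

Time constants: τᵢ = Vᵢ/Q for each well-mixed tank.
τ₁ = 194/5.49 = 35.337 s; τ₂ = 41.0/5.49 = 7.4681 s.
Tank 1: C₁ = C_in(1 − e^(−t/τ₁)). Tank 2 (τ₁ ≠ τ₂): C₂ = C_in[1 − (τ₁ e^(−t/τ₁) − τ₂ e^(−t/τ₂))/(τ₁ − τ₂)].
At t = 39.9: e^(−t/τ₁) = 0.32331, e^(−t/τ₂) = 0.0047829.
C₂ = 1.16·[1 − (35.337·0.32331 − 7.4681·0.0047829)/(27.869)] = 1.16·0.59133 = 0.68594 mol/L.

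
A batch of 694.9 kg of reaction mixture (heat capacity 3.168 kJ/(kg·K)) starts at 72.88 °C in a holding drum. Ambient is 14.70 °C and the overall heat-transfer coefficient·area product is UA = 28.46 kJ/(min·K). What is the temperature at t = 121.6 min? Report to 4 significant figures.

26.78 °C

Heat balance on the well-mixed liquid: M c_p dT/dt = −UA(T − T_amb).
dT/dt = (T_ss − T)/τ with T_ss = T_amb = 14.7000 °C, τ = M c_p/UA = 694.9·3.168/28.46 = 77.3522 min.
Integrating: T(t) = T_ss + (T₀ − T_ss) e^(−t/τ).
T(121.6) = 14.7000 + (58.1800)·0.207623 = 26.7795 °C.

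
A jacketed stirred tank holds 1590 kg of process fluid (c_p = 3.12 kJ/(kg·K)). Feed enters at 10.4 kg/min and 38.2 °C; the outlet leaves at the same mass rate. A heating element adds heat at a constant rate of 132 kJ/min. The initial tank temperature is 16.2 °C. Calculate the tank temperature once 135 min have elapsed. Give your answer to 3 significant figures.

31.5 °C

First-law balance (no shaft work): M c_p dT/dt = ṁ c_p (T_in − T) + 132.
τ = M/ṁ = 152.88 min; T_ss = T_in + Q̇/(ṁ c_p) = 38.2 + 132/(10.4·3.12) = 42.268 °C.
T approaches T_ss exponentially: T(t) = T_ss + (T₀ − T_ss) e^(−t/τ).
T(135) = 42.268 + (-26.068)·e^(−135/152.88) = 42.268 + (-26.068)·0.41353 = 31.488 °C.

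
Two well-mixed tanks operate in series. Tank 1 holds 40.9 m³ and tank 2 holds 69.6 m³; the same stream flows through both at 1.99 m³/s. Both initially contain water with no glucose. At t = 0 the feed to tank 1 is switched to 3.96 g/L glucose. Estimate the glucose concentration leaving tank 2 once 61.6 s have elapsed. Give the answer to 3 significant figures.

Species balance on tank i: dCᵢ/dt = (Cᵢ₋₁ − Cᵢ)/τᵢ with τᵢ = Vᵢ/Q.
τ₁ = 40.9/1.99 = 20.553 s; τ₂ = 69.6/1.99 = 34.975 s.
Tank 1: C₁ = C_in(1 − e^(−t/τ₁)). Tank 2 (τ₁ ≠ τ₂): C₂ = C_in[1 − (τ₁ e^(−t/τ₁) − τ₂ e^(−t/τ₂))/(τ₁ − τ₂)].
At t = 61.6: e^(−t/τ₁) = 0.049928, e^(−t/τ₂) = 0.17183.
C₂ = 3.96·[1 − (20.553·0.049928 − 34.975·0.17183)/(-14.422)] = 3.96·0.65446 = 2.5916 g/L.

2.59 g/L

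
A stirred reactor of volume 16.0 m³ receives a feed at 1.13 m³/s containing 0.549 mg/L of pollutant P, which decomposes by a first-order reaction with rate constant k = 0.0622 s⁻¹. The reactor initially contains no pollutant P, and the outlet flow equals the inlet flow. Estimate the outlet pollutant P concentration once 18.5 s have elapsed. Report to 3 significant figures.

Accumulation = in − out − consumed: V dC/dt = Q C_in − Q C − k V C.
dC/dt = (Q/V) C_in − (Q/V + k) C; effective rate a = Q/V + k = 0.070625 + 0.0622 = 0.13282 s⁻¹.
C_ss = Q C_in/(Q + kV) = 0.29191 mg/L; C(t) = C_ss + (C₀ − C_ss) e^(−a t).
C(18.5) = 0.29191 + (-0.29191)·e^(−0.13282·18.5) = 0.29191 + (-0.29191)·0.085669 = 0.26690 mg/L.

0.267 mg/L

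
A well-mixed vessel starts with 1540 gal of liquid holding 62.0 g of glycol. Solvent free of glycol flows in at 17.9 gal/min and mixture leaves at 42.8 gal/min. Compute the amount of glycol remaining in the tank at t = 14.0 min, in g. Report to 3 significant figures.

Let m(t) be the amount of glycol. Volume: V(t) = V₀ + (Q_in − Q_out) t = 1540 − 24.900 t; V(14.0) = 1191.4 gal.
No glycol enters, so dm/dt = −Q_out · (m/V).
dm/m = −Q_out dt/(V₀ − 24.900 t); integrating gives ln(m/m₀) = −(Q_out/(Q_in−Q_out)) ln(V/V₀).
m = m₀ (V₀/V)^(Q_out/(Q_in−Q_out)) = 62.0 × (1540/1191.4)^(-1.7189) = 39.884 g.

39.9 g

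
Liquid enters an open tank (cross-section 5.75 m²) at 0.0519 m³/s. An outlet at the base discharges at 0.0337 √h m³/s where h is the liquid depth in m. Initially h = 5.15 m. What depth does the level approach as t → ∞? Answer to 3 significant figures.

2.37 m

Level balance: A dh/dt = 0.0519 − 0.0337 √h. Setting dh/dt = 0:
Q_in = 0.0337 √h_ss ⇒ √h_ss = 0.0519/0.0337 = 1.5401.
h_ss = 1.5401² = 2.3718 m. (Since h₀ = 5.15 m > h_ss, the level will fall toward this value.)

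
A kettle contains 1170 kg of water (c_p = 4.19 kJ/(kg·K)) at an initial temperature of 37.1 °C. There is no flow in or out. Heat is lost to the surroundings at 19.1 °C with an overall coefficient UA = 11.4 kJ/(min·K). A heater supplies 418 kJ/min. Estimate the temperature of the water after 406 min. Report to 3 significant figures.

First-law balance (no shaft work): M c_p dT/dt = −UA(T − T_amb) + Q̇.
dT/dt = (T_ss − T)/τ with T_ss = T_amb + Q̇/UA = 19.1 + 418/11.4 = 55.767 °C, τ = M c_p/UA = 1170·4.19/11.4 = 430.03 min.
Solution: T(t) = T_ss + (T₀ − T_ss) e^(−t/τ).
T(406) = 55.767 + (-18.667)·0.38902 = 48.505 °C.

48.5 °C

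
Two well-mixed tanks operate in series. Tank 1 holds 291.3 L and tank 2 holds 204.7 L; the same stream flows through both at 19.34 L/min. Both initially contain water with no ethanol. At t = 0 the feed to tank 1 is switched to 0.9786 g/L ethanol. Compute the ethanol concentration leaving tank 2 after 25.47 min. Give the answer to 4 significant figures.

0.5803 g/L

Species balance on tank i: dCᵢ/dt = (Cᵢ₋₁ − Cᵢ)/τᵢ with τᵢ = Vᵢ/Q.
τ₁ = 291.3/19.34 = 15.0620 min; τ₂ = 204.7/19.34 = 10.5843 min.
Tank 1: C₁ = C_in(1 − e^(−t/τ₁)). Tank 2 (τ₁ ≠ τ₂): C₂ = C_in[1 − (τ₁ e^(−t/τ₁) − τ₂ e^(−t/τ₂))/(τ₁ − τ₂)].
At t = 25.47: e^(−t/τ₁) = 0.184334, e^(−t/τ₂) = 0.0901393.
C₂ = 0.9786·[1 − (15.0620·0.184334 − 10.5843·0.0901393)/(4.47777)] = 0.9786·0.593014 = 0.580323 g/L.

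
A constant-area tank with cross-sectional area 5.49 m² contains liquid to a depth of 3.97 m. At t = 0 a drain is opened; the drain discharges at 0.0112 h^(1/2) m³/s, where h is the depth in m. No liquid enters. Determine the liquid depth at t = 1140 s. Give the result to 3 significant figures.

0.688 m

Volume balance on the tank: A dh/dt = −0.0112 √h.
This is separable: 2 d(√h)/dt = −0.0112/A, so √h = √h₀ − (0.0112/(2A)) t.
√h = √3.97 − 0.0112·1140/(2·5.49) = 1.9925 − 1.1628 = 0.82964.
h = 0.82964² = 0.68831 m.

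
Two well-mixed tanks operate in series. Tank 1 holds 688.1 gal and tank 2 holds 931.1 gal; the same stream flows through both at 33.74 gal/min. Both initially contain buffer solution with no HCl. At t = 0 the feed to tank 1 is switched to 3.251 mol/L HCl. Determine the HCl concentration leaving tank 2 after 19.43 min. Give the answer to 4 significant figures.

0.6409 mol/L

Species balance on tank i: dCᵢ/dt = (Cᵢ₋₁ − Cᵢ)/τᵢ with τᵢ = Vᵢ/Q.
τ₁ = 688.1/33.74 = 20.3942 min; τ₂ = 931.1/33.74 = 27.5963 min.
Solving the cascade with C₁(0)=C₂(0)=0 gives C₂(t) = C_in[1 − (τ₁ e^(−t/τ₁) − τ₂ e^(−t/τ₂))/(τ₁ − τ₂)].
At t = 19.43: e^(−t/τ₁) = 0.385690, e^(−t/τ₂) = 0.494564.
C₂ = 3.251·[1 − (20.3942·0.385690 − 27.5963·0.494564)/(-7.20213)] = 3.251·0.197139 = 0.640899 mol/L.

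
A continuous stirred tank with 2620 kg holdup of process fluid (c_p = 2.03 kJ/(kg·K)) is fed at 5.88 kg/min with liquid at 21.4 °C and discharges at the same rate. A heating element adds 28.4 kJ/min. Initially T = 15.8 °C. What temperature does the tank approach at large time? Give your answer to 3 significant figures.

23.8 °C

First-law balance (no shaft work): M c_p dT/dt = ṁ c_p (T_in − T) + 28.4.
At steady state dT/dt = 0 ⇒ T_ss = T_in + Q̇/(ṁ c_p) = 21.4 + 28.4/(5.88·2.03) = 23.779 °C.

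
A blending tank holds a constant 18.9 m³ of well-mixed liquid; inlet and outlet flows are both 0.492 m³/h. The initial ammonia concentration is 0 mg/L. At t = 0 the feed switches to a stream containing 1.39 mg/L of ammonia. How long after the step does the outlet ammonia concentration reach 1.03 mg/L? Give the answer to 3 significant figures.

51.9 h

Species balance: V dC/dt = Q(C_in − C) ⇒ τ = V/Q = 38.415 h.
C(t) = C_in + (C₀ − C_in) e^(−t/τ). Set C = 1.03 and solve for t:
e^(−t/τ) = (C − C_in)/(C₀ − C_in) = (1.03 − 1.39)/(0 − 1.39) = 0.25899
t = −τ ln(…) = 38.415 × 1.3510 = 51.896 h.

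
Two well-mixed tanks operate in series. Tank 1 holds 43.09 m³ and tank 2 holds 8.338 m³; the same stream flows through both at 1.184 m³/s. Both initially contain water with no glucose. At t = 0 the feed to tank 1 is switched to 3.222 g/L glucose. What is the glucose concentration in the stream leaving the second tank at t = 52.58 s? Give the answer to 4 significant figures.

Time constants: τᵢ = Vᵢ/Q for each well-mixed tank.
τ₁ = 43.09/1.184 = 36.3936 s; τ₂ = 8.338/1.184 = 7.04223 s.
Solving the cascade with C₁(0)=C₂(0)=0 gives C₂(t) = C_in[1 − (τ₁ e^(−t/τ₁) − τ₂ e^(−t/τ₂))/(τ₁ − τ₂)].
At t = 52.58: e^(−t/τ₁) = 0.235803, e^(−t/τ₂) = 0.000571992.
C₂ = 3.222·[1 − (36.3936·0.235803 − 7.04223·0.000571992)/(29.3514)] = 3.222·0.707759 = 2.28040 g/L.

2.280 g/L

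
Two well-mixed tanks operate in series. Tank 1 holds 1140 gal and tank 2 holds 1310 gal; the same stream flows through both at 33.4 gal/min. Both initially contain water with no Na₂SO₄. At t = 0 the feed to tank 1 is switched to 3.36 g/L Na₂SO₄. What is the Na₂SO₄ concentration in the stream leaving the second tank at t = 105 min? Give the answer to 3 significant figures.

2.62 g/L

Species balance on tank i: dCᵢ/dt = (Cᵢ₋₁ − Cᵢ)/τᵢ with τᵢ = Vᵢ/Q.
τ₁ = 1140/33.4 = 34.132 min; τ₂ = 1310/33.4 = 39.222 min.
Solving the cascade with C₁(0)=C₂(0)=0 gives C₂(t) = C_in[1 − (τ₁ e^(−t/τ₁) − τ₂ e^(−t/τ₂))/(τ₁ − τ₂)].
At t = 105: e^(−t/τ₁) = 0.046129, e^(−t/τ₂) = 0.068762.
C₂ = 3.36·[1 − (34.132·0.046129 − 39.222·0.068762)/(-5.0898)] = 3.36·0.77946 = 2.6190 g/L.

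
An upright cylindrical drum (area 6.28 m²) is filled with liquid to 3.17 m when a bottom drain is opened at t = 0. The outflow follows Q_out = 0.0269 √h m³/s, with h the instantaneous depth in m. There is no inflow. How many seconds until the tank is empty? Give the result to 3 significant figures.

Mass balance (ρ constant): A dh/dt = −0.0269 √h.
∫ h^(−1/2) dh = −(0.0269/A) ∫ dt, giving 2√h = 2√h₀ − (0.0269/A) t.
Tank is empty when √h = 0: t_empty = 2A√h₀/0.0269.
t_empty = 2·6.28·√3.17/0.0269 = 12.560·1.7804/0.0269 = 831.32 s.

831 s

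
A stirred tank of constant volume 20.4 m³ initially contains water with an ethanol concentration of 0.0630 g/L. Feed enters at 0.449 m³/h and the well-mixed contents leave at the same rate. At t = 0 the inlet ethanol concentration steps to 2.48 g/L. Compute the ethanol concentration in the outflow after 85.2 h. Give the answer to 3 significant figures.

2.11 g/L

Unsteady species balance (constant V, well mixed): V dC/dt = Q(C_in − C).
Rewrite as dC/dt + C/τ = C_in/τ, τ = V/Q = 45.434 h.
Solution: C(t) = C_in + (C₀ − C_in) e^(−t/τ).
C(85.2) = 2.48 + (0.0630 − 2.48)·e^(−85.2/45.434) = 2.48 + (-2.4170)·0.15332 = 2.1094 g/L.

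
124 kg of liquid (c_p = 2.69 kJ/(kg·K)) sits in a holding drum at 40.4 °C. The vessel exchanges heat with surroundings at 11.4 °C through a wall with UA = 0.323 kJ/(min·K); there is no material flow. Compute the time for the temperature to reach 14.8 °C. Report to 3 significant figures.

2210 min

Lumped-capacitance energy balance: M c_p dT/dt = UA(T_amb − T).
τ = M c_p/UA = 1032.7 min; T_ss = T_amb = 11.400 °C.
T(t) = T_ss + (T₀ − T_ss)e^(−t/τ); set T = 14.8:
t = −τ ln[(T − T_ss)/(T₀ − T_ss)] = −1032.7 · ln(0.11724) = 2213.6 min.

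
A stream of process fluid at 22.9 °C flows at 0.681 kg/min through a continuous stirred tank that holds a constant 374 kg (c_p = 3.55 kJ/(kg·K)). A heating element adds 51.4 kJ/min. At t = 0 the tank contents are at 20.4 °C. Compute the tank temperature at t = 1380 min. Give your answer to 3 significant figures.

42.2 °C

Unsteady energy balance on the tank contents: M c_p dT/dt = ṁ c_p (T_in − T) + 51.4.
Rearrange: dT/dt = (T_ss − T)/τ with τ = M/ṁ = 549.19 min and T_ss = T_in + Q̇/(ṁ c_p) = 44.161 °C.
T approaches T_ss exponentially: T(t) = T_ss + (T₀ − T_ss) e^(−t/τ).
T(1380) = 44.161 + (-23.761)·e^(−1380/549.19) = 44.161 + (-23.761)·0.081043 = 42.236 °C.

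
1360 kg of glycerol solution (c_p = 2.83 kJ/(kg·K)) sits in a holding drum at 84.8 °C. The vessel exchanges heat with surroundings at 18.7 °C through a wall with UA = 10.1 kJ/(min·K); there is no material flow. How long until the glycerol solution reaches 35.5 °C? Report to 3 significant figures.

522 min

Heat balance on the well-mixed liquid: M c_p dT/dt = −UA(T − T_amb).
τ = M c_p/UA = 381.07 min; T_ss = T_amb = 18.700 °C.
T(t) = T_ss + (T₀ − T_ss)e^(−t/τ); set T = 35.5:
t = −τ ln[(T − T_ss)/(T₀ − T_ss)] = −381.07 · ln(0.25416) = 521.98 min.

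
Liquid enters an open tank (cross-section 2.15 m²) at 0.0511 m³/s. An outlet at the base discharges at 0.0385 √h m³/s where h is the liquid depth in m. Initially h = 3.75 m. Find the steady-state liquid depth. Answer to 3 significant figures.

Level balance: A dh/dt = 0.0511 − 0.0385 √h. Setting dh/dt = 0:
Q_in = 0.0385 √h_ss ⇒ √h_ss = 0.0511/0.0385 = 1.3273.
h_ss = 1.3273² = 1.7617 m. (Since h₀ = 3.75 m > h_ss, the level will fall toward this value.)

1.76 m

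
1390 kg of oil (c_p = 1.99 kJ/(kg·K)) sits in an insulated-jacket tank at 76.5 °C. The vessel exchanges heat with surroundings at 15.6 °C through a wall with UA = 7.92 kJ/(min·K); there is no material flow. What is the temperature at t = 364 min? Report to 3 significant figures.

37.1 °C

Energy balance: M c_p dT/dt = −UA(T − T_amb).
dT/dt = (T_ss − T)/τ with T_ss = T_amb = 15.600 °C, τ = M c_p/UA = 1390·1.99/7.92 = 349.26 min.
Solution: T(t) = T_ss + (T₀ − T_ss) e^(−t/τ).
T(364) = 15.600 + (60.900)·0.35267 = 37.078 °C.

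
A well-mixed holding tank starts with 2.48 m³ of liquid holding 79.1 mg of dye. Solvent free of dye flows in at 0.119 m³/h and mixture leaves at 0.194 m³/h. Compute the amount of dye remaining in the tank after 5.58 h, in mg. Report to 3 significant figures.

Let m(t) be the amount of dye. Volume: V(t) = V₀ + (Q_in − Q_out) t = 2.48 − 0.075000 t; V(5.58) = 2.0615 m³.
Solute balance: dm/dt = 0 − Q_out C = −Q_out m/V(t).
dm/m = −Q_out dt/(V₀ − 0.075000 t); integrating gives ln(m/m₀) = −(Q_out/(Q_in−Q_out)) ln(V/V₀).
m = m₀ (V₀/V)^(Q_out/(Q_in−Q_out)) = 79.1 × (2.48/2.0615)^(-2.5867) = 49.040 mg.

49.0 mg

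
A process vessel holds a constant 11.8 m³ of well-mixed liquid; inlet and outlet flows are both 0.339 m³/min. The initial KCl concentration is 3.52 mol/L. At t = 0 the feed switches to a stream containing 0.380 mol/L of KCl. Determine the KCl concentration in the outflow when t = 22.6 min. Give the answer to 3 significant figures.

2.02 mol/L

Mass balance on the solute (V constant): V dC/dt = Q(C_in − C).
Time constant τ = V/Q = 11.8/0.339 = 34.808 min.
Solution: C(t) = C_in + (C₀ − C_in) e^(−t/τ).
C(22.6) = 0.380 + (3.52 − 0.380)·e^(−22.6/34.808) = 0.380 + (3.1400)·0.52243 = 2.0204 mol/L.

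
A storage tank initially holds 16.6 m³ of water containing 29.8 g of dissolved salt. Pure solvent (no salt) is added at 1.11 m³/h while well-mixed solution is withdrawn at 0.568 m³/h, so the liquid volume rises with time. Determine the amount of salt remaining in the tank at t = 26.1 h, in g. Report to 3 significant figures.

Let m(t) be the amount of salt. Volume: V(t) = V₀ + (Q_in − Q_out) t = 16.6 + 0.54200 t; V(26.1) = 30.746 m³.
Species balance (pure solvent in): dm/dt = −Q_out · m/V(t).
Separate: dm/m = −Q_out dt/V(t) ⇒ ln(m/m₀) = −(Q_out/(Q_in−Q_out)) ln(V/V₀).
m = m₀ (V₀/V)^(Q_out/(Q_in−Q_out)) = 29.8 × (16.6/30.746)^(1.0480) = 15.620 g.

15.6 g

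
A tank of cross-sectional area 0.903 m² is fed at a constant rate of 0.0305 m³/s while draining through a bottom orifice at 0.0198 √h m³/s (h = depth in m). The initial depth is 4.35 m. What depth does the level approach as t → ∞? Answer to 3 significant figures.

2.37 m

A dh/dt = Q_in − 0.0198 √h. Steady state requires inflow = outflow:
Q_in = 0.0198 √h_ss ⇒ √h_ss = 0.0305/0.0198 = 1.5404.
h_ss = 1.5404² = 2.3728 m. (Since h₀ = 4.35 m > h_ss, the level will fall toward this value.)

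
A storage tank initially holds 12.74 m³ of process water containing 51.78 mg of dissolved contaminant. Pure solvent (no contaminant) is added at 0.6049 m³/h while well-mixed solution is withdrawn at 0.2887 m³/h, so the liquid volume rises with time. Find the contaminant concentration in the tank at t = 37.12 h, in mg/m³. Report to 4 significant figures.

1.165 mg/m³

Total volume: dV/dt = Q_in − Q_out = 0.316200 m³/h, so V(t) = 12.74 + 0.316200 t and V(37.12) = 24.4773 m³.
Solute balance: dm/dt = 0 − Q_out C = −Q_out m/V(t).
dm/m = −Q_out dt/(V₀ + 0.316200 t); integrating gives ln(m/m₀) = −(Q_out/(Q_in−Q_out)) ln(V/V₀).
m = m₀ (V₀/V)^(Q_out/(Q_in−Q_out)) = 51.78 × (12.74/24.4773)^(0.913030) = 28.5254 mg.
C = m/V = 28.5254/24.4773 = 1.16538 mg/m³.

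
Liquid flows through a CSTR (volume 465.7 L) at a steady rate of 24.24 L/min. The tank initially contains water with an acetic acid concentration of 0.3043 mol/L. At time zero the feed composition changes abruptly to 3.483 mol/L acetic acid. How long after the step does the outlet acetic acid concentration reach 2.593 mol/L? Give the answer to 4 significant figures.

24.46 min

Species balance on the tank: V dC/dt = Q(C_in − C), so τ = V/Q = 19.2120 min.
C(t) = C_in + (C₀ − C_in) e^(−t/τ). Set C = 2.593 and solve for t:
e^(−t/τ) = (C − C_in)/(C₀ − C_in) = (2.593 − 3.483)/(0.3043 − 3.483) = 0.279989
t = −τ ln(…) = 19.2120 × 1.27301 = 24.4571 min.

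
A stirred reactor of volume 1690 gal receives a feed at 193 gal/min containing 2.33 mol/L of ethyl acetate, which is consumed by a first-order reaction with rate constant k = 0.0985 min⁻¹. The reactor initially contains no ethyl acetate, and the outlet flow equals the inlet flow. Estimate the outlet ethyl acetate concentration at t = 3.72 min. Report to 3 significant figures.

V dC/dt = Q(C_in − C) − k V C.
This is linear with rate a = Q/V + k = 0.21270 min⁻¹.
C_ss = Q C_in/(Q + kV) = 1.2510 mol/L; C(t) = C_ss + (C₀ − C_ss) e^(−a t).
C(3.72) = 1.2510 + (-1.2510)·e^(−0.21270·3.72) = 1.2510 + (-1.2510)·0.45328 = 0.68395 mol/L.

0.684 mol/L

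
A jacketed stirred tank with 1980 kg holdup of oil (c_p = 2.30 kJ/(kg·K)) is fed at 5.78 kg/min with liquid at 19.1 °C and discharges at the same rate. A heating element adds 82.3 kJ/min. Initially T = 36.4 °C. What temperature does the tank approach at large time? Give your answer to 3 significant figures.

Energy balance: M c_p dT/dt = ṁ c_p (T_in − T) + 82.3.
At steady state dT/dt = 0 ⇒ T_ss = T_in + Q̇/(ṁ c_p) = 19.1 + 82.3/(5.78·2.30) = 25.291 °C.

25.3 °C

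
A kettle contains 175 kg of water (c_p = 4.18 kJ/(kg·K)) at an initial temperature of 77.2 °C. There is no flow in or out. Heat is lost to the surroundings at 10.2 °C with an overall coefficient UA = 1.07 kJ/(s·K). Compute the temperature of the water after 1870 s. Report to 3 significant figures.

Lumped-capacitance energy balance: M c_p dT/dt = UA(T_amb − T).
dT/dt = (T_ss − T)/τ with T_ss = T_amb = 10.200 °C, τ = M c_p/UA = 175·4.18/1.07 = 683.64 s.
Integrating: T(t) = T_ss + (T₀ − T_ss) e^(−t/τ).
T(1870) = 10.200 + (67.000)·0.064872 = 14.546 °C.

14.5 °C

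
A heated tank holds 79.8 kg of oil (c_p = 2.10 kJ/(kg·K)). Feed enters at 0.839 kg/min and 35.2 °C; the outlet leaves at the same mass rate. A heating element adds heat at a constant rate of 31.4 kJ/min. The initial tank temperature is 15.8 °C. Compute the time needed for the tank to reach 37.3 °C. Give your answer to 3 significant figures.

Energy balance: M c_p dT/dt = ṁ c_p (T_in − T) + 31.4.
τ = M/ṁ = 95.113 min; T_ss = T_in + Q̇/(ṁ c_p) = 53.022 °C.
T(t) = T_ss + (T₀ − T_ss) e^(−t/τ). Set T = 37.3:
e^(−t/τ) = (37.3 − 53.022)/(15.8 − 53.022) = 0.42238
t = −95.113 · ln(0.42238) = 81.973 min.

82.0 min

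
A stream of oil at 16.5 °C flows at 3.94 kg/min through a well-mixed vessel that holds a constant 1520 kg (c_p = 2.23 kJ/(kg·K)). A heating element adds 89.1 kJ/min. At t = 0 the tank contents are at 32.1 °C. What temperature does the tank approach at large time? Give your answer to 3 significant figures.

26.6 °C

M c_p dT/dt = ṁ c_p (T_in − T) + Q̇.
At steady state dT/dt = 0 ⇒ T_ss = T_in + Q̇/(ṁ c_p) = 16.5 + 89.1/(3.94·2.23) = 26.641 °C.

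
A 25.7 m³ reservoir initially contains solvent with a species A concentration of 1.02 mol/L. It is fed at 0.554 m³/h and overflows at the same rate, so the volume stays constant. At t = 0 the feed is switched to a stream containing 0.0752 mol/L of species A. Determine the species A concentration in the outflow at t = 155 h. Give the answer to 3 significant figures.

Species balance on the tank: V dC/dt = Q(C_in − C).
So dC/dt = (C_in − C)/τ with τ = V/Q = 25.7/0.554 = 46.390 h.
This is linear first-order; C(t) = C_in + (C₀ − C_in) e^(−t/τ).
C(155) = 0.0752 + (1.02 − 0.0752)·e^(−155/46.390) = 0.0752 + (0.94480)·0.035393 = 0.10864 mol/L.

0.109 mol/L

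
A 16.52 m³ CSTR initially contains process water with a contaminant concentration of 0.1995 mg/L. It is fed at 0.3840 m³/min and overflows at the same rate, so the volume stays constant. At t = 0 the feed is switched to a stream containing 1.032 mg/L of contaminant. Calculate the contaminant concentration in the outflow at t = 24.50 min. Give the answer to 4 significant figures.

Species balance on the tank: V dC/dt = Q(C_in − C).
Time constant τ = V/Q = 16.52/0.3840 = 43.0208 min.
This is linear first-order; C(t) = C_in + (C₀ − C_in) e^(−t/τ).
C(24.50) = 1.032 + (0.1995 − 1.032)·e^(−24.50/43.0208) = 1.032 + (-0.832500)·0.565813 = 0.560961 mg/L.

0.5610 mg/L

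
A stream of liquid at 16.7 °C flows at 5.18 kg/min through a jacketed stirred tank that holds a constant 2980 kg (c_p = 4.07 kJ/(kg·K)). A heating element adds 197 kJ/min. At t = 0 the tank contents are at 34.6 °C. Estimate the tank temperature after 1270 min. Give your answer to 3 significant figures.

Energy balance: M c_p dT/dt = ṁ c_p (T_in − T) + 197.
τ = M/ṁ = 575.29 min; T_ss = T_in + Q̇/(ṁ c_p) = 16.7 + 197/(5.18·4.07) = 26.044 °C.
Solution: T(t) = T_ss + (T₀ − T_ss) e^(−t/τ).
T(1270) = 26.044 + (8.5558)·e^(−1270/575.29) = 26.044 + (8.5558)·0.10997 = 26.985 °C.

27.0 °C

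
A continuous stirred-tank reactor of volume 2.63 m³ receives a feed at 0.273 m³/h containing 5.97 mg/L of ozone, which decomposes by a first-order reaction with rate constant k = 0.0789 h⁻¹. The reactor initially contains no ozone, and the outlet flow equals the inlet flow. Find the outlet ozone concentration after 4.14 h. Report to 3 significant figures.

1.80 mg/L

Accumulation = in − out − consumed: V dC/dt = Q C_in − Q C − k V C.
dC/dt = (Q/V) C_in − (Q/V + k) C; effective rate a = Q/V + k = 0.10380 + 0.0789 = 0.18270 h⁻¹.
C_ss = Q C_in/(Q + kV) = 3.3919 mg/L; C(t) = C_ss + (C₀ − C_ss) e^(−a t).
C(4.14) = 3.3919 + (-3.3919)·e^(−0.18270·4.14) = 3.3919 + (-3.3919)·0.46936 = 1.7999 mg/L.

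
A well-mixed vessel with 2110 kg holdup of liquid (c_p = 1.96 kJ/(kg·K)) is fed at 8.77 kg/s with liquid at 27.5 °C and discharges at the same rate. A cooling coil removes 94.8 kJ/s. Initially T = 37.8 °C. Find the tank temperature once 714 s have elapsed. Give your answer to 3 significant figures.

M c_p dT/dt = ṁ c_p (T_in − T) − Q̇.
τ = M/ṁ = 240.59 s; T_ss = T_in − Q̇/(ṁ c_p) = 27.5 − 94.8/(8.77·1.96) = 21.985 °C.
Solution: T(t) = T_ss + (T₀ − T_ss) e^(−t/τ).
T(714) = 21.985 + (15.815)·e^(−714/240.59) = 21.985 + (15.815)·0.051423 = 22.798 °C.

22.8 °C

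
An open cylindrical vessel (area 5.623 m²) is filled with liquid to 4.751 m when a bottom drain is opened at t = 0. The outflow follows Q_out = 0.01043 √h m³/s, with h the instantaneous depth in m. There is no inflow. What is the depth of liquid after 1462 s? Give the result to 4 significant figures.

0.6786 m

Volume balance on the tank: A dh/dt = −0.01043 √h.
∫ h^(−1/2) dh = −(0.01043/A) ∫ dt, giving 2√h = 2√h₀ − (0.01043/A) t.
√h = √4.751 − 0.01043·1462/(2·5.623) = 2.17968 − 1.35592 = 0.823760.
h = 0.823760² = 0.678581 m.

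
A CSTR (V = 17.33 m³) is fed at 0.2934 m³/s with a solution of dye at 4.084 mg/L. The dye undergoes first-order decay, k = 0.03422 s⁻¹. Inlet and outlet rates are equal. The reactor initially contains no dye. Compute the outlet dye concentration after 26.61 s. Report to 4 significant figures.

V dC/dt = Q(C_in − C) − k V C.
dC/dt = (Q/V) C_in − (Q/V + k) C; effective rate a = Q/V + k = 0.0169302 + 0.03422 = 0.0511502 s⁻¹.
C_ss = Q C_in/(Q + kV) = 1.35176 mg/L; C(t) = C_ss + (C₀ − C_ss) e^(−a t).
C(26.61) = 1.35176 + (-1.35176)·e^(−0.0511502·26.61) = 1.35176 + (-1.35176)·0.256377 = 1.00520 mg/L.

1.005 mg/L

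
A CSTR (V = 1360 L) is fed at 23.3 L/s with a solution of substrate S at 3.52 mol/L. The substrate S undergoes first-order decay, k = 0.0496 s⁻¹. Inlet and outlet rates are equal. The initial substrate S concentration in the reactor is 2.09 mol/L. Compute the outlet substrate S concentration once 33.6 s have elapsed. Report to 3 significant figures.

1.03 mol/L

Accumulation = in − out − consumed: V dC/dt = Q C_in − Q C − k V C.
This is linear with rate a = Q/V + k = 0.066732 s⁻¹.
C_ss = Q C_in/(Q + kV) = 0.90370 mol/L; C(t) = C_ss + (C₀ − C_ss) e^(−a t).
C(33.6) = 0.90370 + (1.1863)·e^(−0.066732·33.6) = 0.90370 + (1.1863)·0.10622 = 1.0297 mol/L.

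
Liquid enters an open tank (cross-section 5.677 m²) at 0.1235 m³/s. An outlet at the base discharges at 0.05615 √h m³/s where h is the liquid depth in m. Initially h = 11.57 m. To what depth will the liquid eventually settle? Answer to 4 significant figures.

Level balance: A dh/dt = 0.1235 − 0.05615 √h. Setting dh/dt = 0:
Q_in = 0.05615 √h_ss ⇒ √h_ss = 0.1235/0.05615 = 2.19947.
h_ss = 2.19947² = 4.83765 m. (Since h₀ = 11.57 m > h_ss, the level will fall toward this value.)

4.838 m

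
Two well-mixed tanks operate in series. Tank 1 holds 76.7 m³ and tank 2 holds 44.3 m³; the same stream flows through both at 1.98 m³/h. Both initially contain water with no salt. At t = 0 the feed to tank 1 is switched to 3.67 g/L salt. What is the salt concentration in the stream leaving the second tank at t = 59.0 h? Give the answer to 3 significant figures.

2.13 g/L

Species balance on tank i: dCᵢ/dt = (Cᵢ₋₁ − Cᵢ)/τᵢ with τᵢ = Vᵢ/Q.
τ₁ = 76.7/1.98 = 38.737 h; τ₂ = 44.3/1.98 = 22.374 h.
Solving the cascade with C₁(0)=C₂(0)=0 gives C₂(t) = C_in[1 − (τ₁ e^(−t/τ₁) − τ₂ e^(−t/τ₂))/(τ₁ − τ₂)].
At t = 59.0: e^(−t/τ₁) = 0.21804, e^(−t/τ₂) = 0.071574.
C₂ = 3.67·[1 − (38.737·0.21804 − 22.374·0.071574)/(16.364)] = 3.67·0.58170 = 2.1348 g/L.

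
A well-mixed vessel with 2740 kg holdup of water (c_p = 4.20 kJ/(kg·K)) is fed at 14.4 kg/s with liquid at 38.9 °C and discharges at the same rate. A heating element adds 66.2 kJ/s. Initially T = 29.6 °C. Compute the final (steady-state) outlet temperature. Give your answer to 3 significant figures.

40.0 °C

M c_p dT/dt = ṁ c_p (T_in − T) + Q̇.
At steady state dT/dt = 0 ⇒ T_ss = T_in + Q̇/(ṁ c_p) = 38.9 + 66.2/(14.4·4.20) = 39.995 °C.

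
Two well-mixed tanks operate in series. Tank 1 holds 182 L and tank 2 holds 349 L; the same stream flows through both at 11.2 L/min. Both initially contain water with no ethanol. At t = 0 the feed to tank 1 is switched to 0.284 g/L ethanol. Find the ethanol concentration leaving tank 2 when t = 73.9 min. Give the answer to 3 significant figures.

0.232 g/L

Time constants: τᵢ = Vᵢ/Q for each well-mixed tank.
τ₁ = 182/11.2 = 16.250 min; τ₂ = 349/11.2 = 31.161 min.
Tank 1: C₁ = C_in(1 − e^(−t/τ₁)). Tank 2 (τ₁ ≠ τ₂): C₂ = C_in[1 − (τ₁ e^(−t/τ₁) − τ₂ e^(−t/τ₂))/(τ₁ − τ₂)].
At t = 73.9: e^(−t/τ₁) = 0.010592, e^(−t/τ₂) = 0.093334.
C₂ = 0.284·[1 − (16.250·0.010592 − 31.161·0.093334)/(-14.911)] = 0.284·0.81649 = 0.23188 g/L.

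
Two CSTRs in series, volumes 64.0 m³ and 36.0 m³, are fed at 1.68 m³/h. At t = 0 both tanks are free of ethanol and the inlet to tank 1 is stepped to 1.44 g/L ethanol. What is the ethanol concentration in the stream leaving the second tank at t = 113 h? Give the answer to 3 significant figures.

Species balance on tank i: dCᵢ/dt = (Cᵢ₋₁ − Cᵢ)/τᵢ with τᵢ = Vᵢ/Q.
τ₁ = 64.0/1.68 = 38.095 h; τ₂ = 36.0/1.68 = 21.429 h.
Tank 1: C₁ = C_in(1 − e^(−t/τ₁)). Tank 2 (τ₁ ≠ τ₂): C₂ = C_in[1 − (τ₁ e^(−t/τ₁) − τ₂ e^(−t/τ₂))/(τ₁ − τ₂)].
At t = 113: e^(−t/τ₁) = 0.051496, e^(−t/τ₂) = 0.0051265.
C₂ = 1.44·[1 − (38.095·0.051496 − 21.429·0.0051265)/(16.667)] = 1.44·0.88889 = 1.2800 g/L.

1.28 g/L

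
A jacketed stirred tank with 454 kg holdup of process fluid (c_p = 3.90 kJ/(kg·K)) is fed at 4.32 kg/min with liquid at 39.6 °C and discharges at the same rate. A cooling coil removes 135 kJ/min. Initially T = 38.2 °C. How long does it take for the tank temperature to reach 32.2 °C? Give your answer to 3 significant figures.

250 min

Unsteady energy balance on the tank contents: M c_p dT/dt = ṁ c_p (T_in − T) − 135.
τ = M/ṁ = 105.09 min; T_ss = T_in − Q̇/(ṁ c_p) = 31.587 °C.
T(t) = T_ss + (T₀ − T_ss) e^(−t/τ). Set T = 32.2:
e^(−t/τ) = (32.2 − 31.587)/(38.2 − 31.587) = 0.092672
t = −105.09 · ln(0.092672) = 249.98 min.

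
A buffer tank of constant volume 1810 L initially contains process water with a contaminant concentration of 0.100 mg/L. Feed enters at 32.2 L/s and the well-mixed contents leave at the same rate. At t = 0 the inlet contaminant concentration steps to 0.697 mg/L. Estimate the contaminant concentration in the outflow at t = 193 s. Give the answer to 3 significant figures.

0.678 mg/L

Transient balance on the dissolved component: V dC/dt = Q(C_in − C).
So dC/dt = (C_in − C)/τ with τ = V/Q = 1810/32.2 = 56.211 s.
C approaches C_in exponentially: C(t) = C_in + (C₀ − C_in) e^(−t/τ).
C(193) = 0.697 + (0.100 − 0.697)·e^(−193/56.211) = 0.697 + (-0.59700)·0.032274 = 0.67773 mg/L.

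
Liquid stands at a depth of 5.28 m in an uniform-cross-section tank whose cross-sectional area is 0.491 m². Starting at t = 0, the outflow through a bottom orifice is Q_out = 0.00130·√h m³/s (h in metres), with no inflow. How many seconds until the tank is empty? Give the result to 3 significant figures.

With no inflow, A dh/dt = −0.00130 √h.
This is separable: 2 d(√h)/dt = −0.00130/A, so √h = √h₀ − (0.00130/(2A)) t.
Set h = 0: 2√h₀ = (0.00130/A) t_empty ⇒ t_empty = 2A√h₀/0.00130.
t_empty = 2·0.491·√5.28/0.00130 = 0.98200·2.2978/0.00130 = 1735.7 s.

1740 s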